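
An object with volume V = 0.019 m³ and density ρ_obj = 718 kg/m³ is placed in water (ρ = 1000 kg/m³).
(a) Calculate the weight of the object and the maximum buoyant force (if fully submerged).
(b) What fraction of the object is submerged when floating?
(a) W=rho_obj*g*V=718*9.81*0.019=133.8 N; F_B(max)=rho*g*V=1000*9.81*0.019=186.4 N
(b) Floating fraction=rho_obj/rho=718/1000=0.718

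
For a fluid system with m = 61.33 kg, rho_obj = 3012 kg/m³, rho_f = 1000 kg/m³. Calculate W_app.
Formula: W_{app} = mg\left(1 - \frac{\rho_f}{\rho_{obj}}\right)
W_app = 61.33·9.81·(1 − 1000/3012) = 401.9 N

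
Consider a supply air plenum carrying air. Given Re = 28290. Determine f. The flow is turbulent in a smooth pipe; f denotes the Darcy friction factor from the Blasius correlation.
Formula: f = \frac{0.316}{Re^{0.25}}
f = 0.316/28290^0.25 = 0.02437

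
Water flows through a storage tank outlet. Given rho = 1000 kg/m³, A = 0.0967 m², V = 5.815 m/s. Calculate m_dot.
Formula: \dot{m} = \rho A V
m_dot = 1000·0.0967·5.815 = 562.3 kg/s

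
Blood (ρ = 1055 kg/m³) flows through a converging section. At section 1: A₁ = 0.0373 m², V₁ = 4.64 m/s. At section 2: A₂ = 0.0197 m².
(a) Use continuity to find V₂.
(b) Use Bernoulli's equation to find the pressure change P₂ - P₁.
(a) Continuity: A₁V₁=A₂V₂ -> V₂=A₁V₁/A₂=0.0373*4.64/0.0197=8.79 m/s
(b) Bernoulli: P₂-P₁=0.5*rho*(V₁^2-V₂^2)/1000=0.5*1055*(4.64^2-8.79^2)/1000=-29.4 kPa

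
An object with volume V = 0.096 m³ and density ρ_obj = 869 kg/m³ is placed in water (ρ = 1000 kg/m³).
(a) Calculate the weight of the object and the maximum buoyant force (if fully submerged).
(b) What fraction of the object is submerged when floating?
(a) W=rho_obj*g*V=869*9.81*0.096=818.4 N; F_B(max)=rho*g*V=1000*9.81*0.096=941.8 N
(b) Floating fraction=rho_obj/rho=869/1000=0.869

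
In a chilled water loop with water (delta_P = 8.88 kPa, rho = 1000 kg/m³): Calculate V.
Formula: V = \sqrt{\frac{2 \Delta P}{\rho}}
V = √(2·(8.88·1000)/1000) = 4.214 m/s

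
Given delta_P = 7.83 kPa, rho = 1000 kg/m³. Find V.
Formula: V = \sqrt{\frac{2 \Delta P}{\rho}}
V = √(2·(7.83·1000)/1000) = 3.957 m/s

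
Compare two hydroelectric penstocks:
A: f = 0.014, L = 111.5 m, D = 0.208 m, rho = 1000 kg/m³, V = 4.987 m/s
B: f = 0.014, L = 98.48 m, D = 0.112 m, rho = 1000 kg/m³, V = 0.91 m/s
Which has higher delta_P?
delta_P(A) = 93.32 kPa, delta_P(B) = 5.097 kPa. Answer: A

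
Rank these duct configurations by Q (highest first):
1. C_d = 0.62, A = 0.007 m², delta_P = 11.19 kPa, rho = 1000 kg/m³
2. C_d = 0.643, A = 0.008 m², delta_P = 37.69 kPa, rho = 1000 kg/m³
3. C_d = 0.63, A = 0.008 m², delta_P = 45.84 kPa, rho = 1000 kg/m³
Case 1: Q = 20.53 L/s
Case 2: Q = 44.66 L/s
Case 3: Q = 48.26 L/s
Ranking (highest first): 3, 2, 1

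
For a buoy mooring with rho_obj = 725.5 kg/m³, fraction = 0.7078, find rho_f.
Formula: f_{sub} = \frac{\rho_{obj}}{\rho_f}
Substituting knowns: 0.7078 = 725.5/rho_f
Solving for rho_f: rho_f = 725.5/0.7078 = 1025 kg/m³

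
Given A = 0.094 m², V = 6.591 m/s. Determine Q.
Formula: Q = A V
Q = 0.094·6.591·1000 = 619.6 L/s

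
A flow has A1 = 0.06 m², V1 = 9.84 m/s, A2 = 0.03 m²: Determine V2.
Formula: V_2 = \frac{A_1 V_1}{A_2}
V2 = 0.06·9.84/0.03 = 19.68 m/s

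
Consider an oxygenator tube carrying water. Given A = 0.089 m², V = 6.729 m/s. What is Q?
Formula: Q = A V
Q = 0.089·6.729·1000 = 598.9 L/s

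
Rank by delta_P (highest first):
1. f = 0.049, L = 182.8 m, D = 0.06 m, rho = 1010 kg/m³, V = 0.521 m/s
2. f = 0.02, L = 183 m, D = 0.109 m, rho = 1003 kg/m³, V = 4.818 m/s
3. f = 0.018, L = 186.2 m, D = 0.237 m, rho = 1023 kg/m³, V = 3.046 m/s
Case 1: delta_P = 20.46 kPa
Case 2: delta_P = 390.9 kPa
Case 3: delta_P = 67.11 kPa
Ranking (highest first): 2, 3, 1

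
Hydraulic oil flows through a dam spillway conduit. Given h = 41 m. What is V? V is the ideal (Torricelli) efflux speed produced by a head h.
Formula: V = \sqrt{2 g h}
V = √(2·9.81·41) = 28.36 m/s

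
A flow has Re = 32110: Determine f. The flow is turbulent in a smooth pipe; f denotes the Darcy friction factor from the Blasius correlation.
Formula: f = \frac{0.316}{Re^{0.25}}
f = 0.316/32110^0.25 = 0.02361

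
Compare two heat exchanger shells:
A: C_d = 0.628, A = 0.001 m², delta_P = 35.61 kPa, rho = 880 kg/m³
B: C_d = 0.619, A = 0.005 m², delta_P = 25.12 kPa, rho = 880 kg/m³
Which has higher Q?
Q(A) = 5.65 L/s, Q(B) = 23.39 L/s. Answer: B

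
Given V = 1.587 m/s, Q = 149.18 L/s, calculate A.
Formula: Q = A V
Substituting knowns: 149.18 = A·1.587·1000
Solving for A: A = (149.18/1000)/1.587 = 0.094 m²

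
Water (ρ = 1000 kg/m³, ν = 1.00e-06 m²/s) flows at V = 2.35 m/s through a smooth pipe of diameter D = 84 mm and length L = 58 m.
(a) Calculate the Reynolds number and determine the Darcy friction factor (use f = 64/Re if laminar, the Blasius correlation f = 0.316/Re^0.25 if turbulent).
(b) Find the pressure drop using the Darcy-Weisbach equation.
(a) Re = V·D/ν = 2.35·0.084/1.00e-06 = 197400 → turbulent (Re > 4000); f = 0.316/Re^0.25 = 0.316/197400^0.25 = 0.014992 (Blasius is strictly valid for Re ≲ 1e5; used here as the smooth-pipe estimate the problem specifies)
(b) Darcy-Weisbach: ΔP = f·(L/D)·½ρV²/1000 = 0.014992·(58/0.084)·½·1000·2.35²/1000 = 28.58 kPa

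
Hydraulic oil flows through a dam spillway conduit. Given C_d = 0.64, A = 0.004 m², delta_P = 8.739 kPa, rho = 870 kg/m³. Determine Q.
Formula: Q = C_d A \sqrt{\frac{2 \Delta P}{\rho}}
Q = 0.64·0.004·√(2·(8.739·1000)/870)·1000 = 11.47 L/s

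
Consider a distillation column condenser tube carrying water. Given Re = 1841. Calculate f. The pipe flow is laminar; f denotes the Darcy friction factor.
Formula: f = \frac{64}{Re}
f = 64/1841 = 0.03476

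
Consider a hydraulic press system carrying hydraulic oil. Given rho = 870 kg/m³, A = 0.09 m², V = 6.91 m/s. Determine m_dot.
Formula: \dot{m} = \rho A V
m_dot = 870·0.09·6.91 = 541.1 kg/s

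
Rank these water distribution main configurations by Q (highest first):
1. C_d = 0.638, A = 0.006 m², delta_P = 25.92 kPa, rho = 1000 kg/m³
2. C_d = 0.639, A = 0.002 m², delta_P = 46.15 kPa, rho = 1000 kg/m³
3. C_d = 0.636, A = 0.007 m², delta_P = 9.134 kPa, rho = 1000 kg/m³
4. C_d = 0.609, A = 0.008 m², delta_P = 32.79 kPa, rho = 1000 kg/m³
Case 1: Q = 27.56 L/s
Case 2: Q = 12.28 L/s
Case 3: Q = 19.03 L/s
Case 4: Q = 39.45 L/s
Ranking (highest first): 4, 1, 3, 2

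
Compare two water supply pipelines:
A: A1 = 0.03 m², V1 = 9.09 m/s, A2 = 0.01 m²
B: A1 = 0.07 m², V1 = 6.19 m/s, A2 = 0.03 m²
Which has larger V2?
V2(A) = 27.27 m/s, V2(B) = 14.44 m/s. Answer: A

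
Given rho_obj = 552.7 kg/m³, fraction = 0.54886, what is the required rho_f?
Formula: f_{sub} = \frac{\rho_{obj}}{\rho_f}
Substituting knowns: 0.54886 = 552.7/rho_f
Solving for rho_f: rho_f = 552.7/0.54886 = 1007 kg/m³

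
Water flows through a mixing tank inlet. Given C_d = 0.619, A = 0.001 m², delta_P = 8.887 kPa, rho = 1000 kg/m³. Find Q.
Formula: Q = C_d A \sqrt{\frac{2 \Delta P}{\rho}}
Q = 0.619·0.001·√(2·(8.887·1000)/1000)·1000 = 2.61 L/s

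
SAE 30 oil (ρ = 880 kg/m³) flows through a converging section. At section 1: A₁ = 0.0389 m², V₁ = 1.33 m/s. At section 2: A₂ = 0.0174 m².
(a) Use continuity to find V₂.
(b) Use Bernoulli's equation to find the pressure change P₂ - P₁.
(a) Continuity: A₁V₁=A₂V₂ -> V₂=A₁V₁/A₂=0.0389*1.33/0.0174=2.97 m/s
(b) Bernoulli: P₂-P₁=0.5*rho*(V₁^2-V₂^2)/1000=0.5*880*(1.33^2-2.97^2)/1000=-3.103 kPa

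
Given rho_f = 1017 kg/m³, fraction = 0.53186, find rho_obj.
Formula: f_{sub} = \frac{\rho_{obj}}{\rho_f}
Substituting knowns: 0.53186 = rho_obj/1017
Solving for rho_obj: rho_obj = 0.53186·1017 = 540.9 kg/m³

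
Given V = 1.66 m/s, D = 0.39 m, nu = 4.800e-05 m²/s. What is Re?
Formula: Re = \frac{V D}{\nu}
Re = 1.66·0.39/4.800e-05 = 13488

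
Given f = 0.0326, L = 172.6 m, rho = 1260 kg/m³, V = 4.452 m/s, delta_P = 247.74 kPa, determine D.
Formula: \Delta P = f \frac{L}{D} \frac{\rho V^2}{2}
Substituting knowns: 247.74 = 0.0326·(172.6/D)·0.5·1260·4.452²/1000
Solving for D: D = 0.0326·172.6·0.5·1260·4.452²/(247.74·1000) = 0.2836 m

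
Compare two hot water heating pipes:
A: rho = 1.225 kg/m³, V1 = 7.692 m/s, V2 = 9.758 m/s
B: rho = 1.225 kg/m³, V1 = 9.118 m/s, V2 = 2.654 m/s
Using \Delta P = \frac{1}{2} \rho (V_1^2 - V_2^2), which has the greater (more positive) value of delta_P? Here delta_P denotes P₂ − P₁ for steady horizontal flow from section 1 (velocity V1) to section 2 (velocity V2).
delta_P(A) = -0.02208 kPa, delta_P(B) = 0.04661 kPa. Answer: B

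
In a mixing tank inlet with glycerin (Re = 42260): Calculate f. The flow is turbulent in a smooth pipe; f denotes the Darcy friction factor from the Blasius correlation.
Formula: f = \frac{0.316}{Re^{0.25}}
f = 0.316/42260^0.25 = 0.02204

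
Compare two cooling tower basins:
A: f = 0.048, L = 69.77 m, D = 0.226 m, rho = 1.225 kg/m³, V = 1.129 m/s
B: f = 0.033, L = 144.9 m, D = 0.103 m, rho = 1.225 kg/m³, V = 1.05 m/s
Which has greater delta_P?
delta_P(A) = 0.01157 kPa, delta_P(B) = 0.03135 kPa. Answer: B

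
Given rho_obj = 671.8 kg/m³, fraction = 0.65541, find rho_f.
Formula: f_{sub} = \frac{\rho_{obj}}{\rho_f}
Substituting knowns: 0.65541 = 671.8/rho_f
Solving for rho_f: rho_f = 671.8/0.65541 = 1025 kg/m³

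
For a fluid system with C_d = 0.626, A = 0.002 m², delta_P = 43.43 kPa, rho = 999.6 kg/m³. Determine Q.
Formula: Q = C_d A \sqrt{\frac{2 \Delta P}{\rho}}
Q = 0.626·0.002·√(2·(43.43·1000)/999.6)·1000 = 11.67 L/s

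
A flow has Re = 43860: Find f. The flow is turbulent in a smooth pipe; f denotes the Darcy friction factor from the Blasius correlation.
Formula: f = \frac{0.316}{Re^{0.25}}
f = 0.316/43860^0.25 = 0.02184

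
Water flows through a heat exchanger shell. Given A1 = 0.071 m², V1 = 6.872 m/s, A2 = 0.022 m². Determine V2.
Formula: V_2 = \frac{A_1 V_1}{A_2}
V2 = 0.071·6.872/0.022 = 22.18 m/s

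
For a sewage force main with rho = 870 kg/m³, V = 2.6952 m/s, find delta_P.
Formula: V = \sqrt{\frac{2 \Delta P}{\rho}}
Substituting knowns: 2.6952 = √(2·(delta_P·1000)/870)
Solving for delta_P: delta_P = 2.6952²·870/2/1000 = 3.16 kPa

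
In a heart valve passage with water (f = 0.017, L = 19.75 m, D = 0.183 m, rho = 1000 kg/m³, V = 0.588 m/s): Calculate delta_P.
Formula: \Delta P = f \frac{L}{D} \frac{\rho V^2}{2}
delta_P = 0.017·(19.75/0.183)·0.5·1000·0.588²/1000 = 0.3172 kPa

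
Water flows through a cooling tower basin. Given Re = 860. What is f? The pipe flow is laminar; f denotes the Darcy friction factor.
Formula: f = \frac{64}{Re}
f = 64/860 = 0.07442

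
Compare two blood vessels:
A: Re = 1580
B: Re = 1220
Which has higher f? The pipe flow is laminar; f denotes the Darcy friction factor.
f(A) = 0.04051, f(B) = 0.05246. Answer: B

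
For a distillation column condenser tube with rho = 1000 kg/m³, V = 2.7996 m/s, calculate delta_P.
Formula: V = \sqrt{\frac{2 \Delta P}{\rho}}
Substituting knowns: 2.7996 = √(2·(delta_P·1000)/1000)
Solving for delta_P: delta_P = 2.7996²·1000/2/1000 = 3.919 kPa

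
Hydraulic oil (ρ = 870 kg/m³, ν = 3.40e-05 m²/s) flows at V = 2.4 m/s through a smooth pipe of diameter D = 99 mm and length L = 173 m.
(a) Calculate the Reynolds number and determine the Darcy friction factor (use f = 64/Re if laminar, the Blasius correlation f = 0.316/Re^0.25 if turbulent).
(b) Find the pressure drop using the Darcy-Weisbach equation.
(a) Re = V·D/ν = 2.4·0.099/3.40e-05 = 6988.2 → turbulent (Re > 4000); f = 0.316/Re^0.25 = 0.316/6988.2^0.25 = 0.034562
(b) Darcy-Weisbach: ΔP = f·(L/D)·½ρV²/1000 = 0.034562·(173/0.099)·½·870·2.4²/1000 = 151.3 kPa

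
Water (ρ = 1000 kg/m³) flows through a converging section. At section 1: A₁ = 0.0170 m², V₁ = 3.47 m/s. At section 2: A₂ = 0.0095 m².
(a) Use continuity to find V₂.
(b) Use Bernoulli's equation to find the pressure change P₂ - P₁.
(a) Continuity: A₁V₁=A₂V₂ -> V₂=A₁V₁/A₂=0.0170*3.47/0.0095=6.21 m/s
(b) Bernoulli: P₂-P₁=0.5*rho*(V₁^2-V₂^2)/1000=0.5*1000*(3.47^2-6.21^2)/1000=-13.26 kPa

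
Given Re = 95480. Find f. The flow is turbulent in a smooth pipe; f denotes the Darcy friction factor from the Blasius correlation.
Formula: f = \frac{0.316}{Re^{0.25}}
f = 0.316/95480^0.25 = 0.01798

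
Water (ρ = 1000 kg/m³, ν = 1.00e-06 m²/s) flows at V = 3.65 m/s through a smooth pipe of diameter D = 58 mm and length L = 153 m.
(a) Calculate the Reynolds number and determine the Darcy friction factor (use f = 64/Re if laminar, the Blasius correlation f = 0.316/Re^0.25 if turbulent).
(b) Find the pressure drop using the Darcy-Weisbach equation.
(a) Re = V·D/ν = 3.65·0.058/1.00e-06 = 211700 → turbulent (Re > 4000); f = 0.316/Re^0.25 = 0.316/211700^0.25 = 0.014732 (Blasius is strictly valid for Re ≲ 1e5; used here as the smooth-pipe estimate the problem specifies)
(b) Darcy-Weisbach: ΔP = f·(L/D)·½ρV²/1000 = 0.014732·(153/0.058)·½·1000·3.65²/1000 = 258.9 kPa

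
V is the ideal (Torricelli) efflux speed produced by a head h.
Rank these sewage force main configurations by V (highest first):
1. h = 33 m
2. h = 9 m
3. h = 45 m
Case 1: V = 25.45 m/s
Case 2: V = 13.29 m/s
Case 3: V = 29.71 m/s
Ranking (highest first): 3, 1, 2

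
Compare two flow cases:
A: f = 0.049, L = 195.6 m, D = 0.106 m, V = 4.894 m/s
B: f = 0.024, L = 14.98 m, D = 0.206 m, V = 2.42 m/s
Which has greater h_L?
h_L(A) = 110.4 m, h_L(B) = 0.5209 m. Answer: A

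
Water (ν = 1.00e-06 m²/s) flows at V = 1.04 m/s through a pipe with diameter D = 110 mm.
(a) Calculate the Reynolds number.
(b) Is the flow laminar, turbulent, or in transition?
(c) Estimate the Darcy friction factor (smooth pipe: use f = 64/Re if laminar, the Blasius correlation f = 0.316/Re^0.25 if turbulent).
(a) Re = V·D/ν = 1.04·0.11/1.00e-06 = 114400
(b) Flow regime: turbulent (Re > 4000)
(c) Friction factor: f = 0.316/Re^0.25 = 0.316/114400^0.25 = 0.01718 (Blasius is strictly valid for Re ≲ 1e5; used here as the smooth-pipe estimate the problem specifies)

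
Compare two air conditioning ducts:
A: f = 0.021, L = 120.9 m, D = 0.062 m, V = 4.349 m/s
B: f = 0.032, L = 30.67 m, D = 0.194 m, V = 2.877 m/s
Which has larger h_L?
h_L(A) = 39.48 m, h_L(B) = 2.134 m. Answer: A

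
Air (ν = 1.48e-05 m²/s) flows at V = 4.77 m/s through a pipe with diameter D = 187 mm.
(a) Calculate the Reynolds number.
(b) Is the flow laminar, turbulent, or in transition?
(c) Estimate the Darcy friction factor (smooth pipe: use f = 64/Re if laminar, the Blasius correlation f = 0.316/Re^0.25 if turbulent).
(a) Re = V·D/ν = 4.77·0.187/1.48e-05 = 60270
(b) Flow regime: turbulent (Re > 4000)
(c) Friction factor: f = 0.316/Re^0.25 = 0.316/60270^0.25 = 0.02017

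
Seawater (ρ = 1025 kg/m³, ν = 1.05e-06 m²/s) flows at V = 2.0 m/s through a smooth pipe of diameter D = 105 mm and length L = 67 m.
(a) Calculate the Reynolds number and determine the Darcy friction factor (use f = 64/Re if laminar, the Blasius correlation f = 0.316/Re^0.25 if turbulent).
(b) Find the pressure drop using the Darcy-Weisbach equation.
(a) Re = V·D/ν = 2.0·0.105/1.05e-06 = 200000 → turbulent (Re > 4000); f = 0.316/Re^0.25 = 0.316/200000^0.25 = 0.014943 (Blasius is strictly valid for Re ≲ 1e5; used here as the smooth-pipe estimate the problem specifies)
(b) Darcy-Weisbach: ΔP = f·(L/D)·½ρV²/1000 = 0.014943·(67/0.105)·½·1025·2.0²/1000 = 19.55 kPa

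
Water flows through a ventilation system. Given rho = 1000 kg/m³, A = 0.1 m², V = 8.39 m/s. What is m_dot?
Formula: \dot{m} = \rho A V
m_dot = 1000·0.1·8.39 = 839 kg/s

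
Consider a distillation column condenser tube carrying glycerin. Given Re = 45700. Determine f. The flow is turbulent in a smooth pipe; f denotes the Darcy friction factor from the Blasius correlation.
Formula: f = \frac{0.316}{Re^{0.25}}
f = 0.316/45700^0.25 = 0.02161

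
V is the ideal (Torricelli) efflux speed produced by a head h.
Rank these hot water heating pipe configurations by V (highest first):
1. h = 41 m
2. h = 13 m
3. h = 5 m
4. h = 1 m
Case 1: V = 28.36 m/s
Case 2: V = 15.97 m/s
Case 3: V = 9.905 m/s
Case 4: V = 4.429 m/s
Ranking (highest first): 1, 2, 3, 4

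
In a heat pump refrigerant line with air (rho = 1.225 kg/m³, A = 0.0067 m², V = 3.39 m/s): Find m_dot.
Formula: \dot{m} = \rho A V
m_dot = 1.225·0.0067·3.39 = 0.02782 kg/s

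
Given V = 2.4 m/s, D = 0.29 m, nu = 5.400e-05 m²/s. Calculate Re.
Formula: Re = \frac{V D}{\nu}
Re = 2.4·0.29/5.400e-05 = 12889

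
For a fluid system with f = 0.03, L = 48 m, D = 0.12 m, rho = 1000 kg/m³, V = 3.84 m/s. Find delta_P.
Formula: \Delta P = f \frac{L}{D} \frac{\rho V^2}{2}
delta_P = 0.03·(48/0.12)·0.5·1000·3.84²/1000 = 88.47 kPa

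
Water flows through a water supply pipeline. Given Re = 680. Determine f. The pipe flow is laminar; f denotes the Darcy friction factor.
Formula: f = \frac{64}{Re}
f = 64/680 = 0.09412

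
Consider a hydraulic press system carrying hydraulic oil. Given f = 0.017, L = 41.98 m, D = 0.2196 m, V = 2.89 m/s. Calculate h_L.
Formula: h_L = f \frac{L}{D} \frac{V^2}{2g}
h_L = 0.017·(41.98/0.2196)·2.89²/(2·9.81) = 1.383 m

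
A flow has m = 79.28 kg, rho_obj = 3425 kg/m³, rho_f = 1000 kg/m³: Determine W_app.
Formula: W_{app} = mg\left(1 - \frac{\rho_f}{\rho_{obj}}\right)
W_app = 79.28·9.81·(1 − 1000/3425) = 550.7 N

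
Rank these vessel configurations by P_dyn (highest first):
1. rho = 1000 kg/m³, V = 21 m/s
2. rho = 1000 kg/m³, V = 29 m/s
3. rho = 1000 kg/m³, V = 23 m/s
Case 1: P_dyn = 220.5 kPa
Case 2: P_dyn = 420.5 kPa
Case 3: P_dyn = 264.5 kPa
Ranking (highest first): 2, 3, 1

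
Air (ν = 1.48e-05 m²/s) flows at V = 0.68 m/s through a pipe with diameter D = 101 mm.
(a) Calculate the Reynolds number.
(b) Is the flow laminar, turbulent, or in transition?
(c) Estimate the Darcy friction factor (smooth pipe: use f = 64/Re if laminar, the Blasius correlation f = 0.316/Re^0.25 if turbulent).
(a) Re = V·D/ν = 0.68·0.101/1.48e-05 = 4640.5
(b) Flow regime: turbulent (Re > 4000)
(c) Friction factor: f = 0.316/Re^0.25 = 0.316/4640.5^0.25 = 0.03829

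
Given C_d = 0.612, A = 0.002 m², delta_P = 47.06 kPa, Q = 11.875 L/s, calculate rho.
Formula: Q = C_d A \sqrt{\frac{2 \Delta P}{\rho}}
Substituting knowns: 11.875 = 0.612·0.002·√(2·(47.06·1000)/rho)·1000
Solving for rho: rho = 2·(47.06·1000)/((11.875/1000)/(0.612·0.002))² = 999.9 kg/m³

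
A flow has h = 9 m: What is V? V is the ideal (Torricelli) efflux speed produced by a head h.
Formula: V = \sqrt{2 g h}
V = √(2·9.81·9) = 13.29 m/s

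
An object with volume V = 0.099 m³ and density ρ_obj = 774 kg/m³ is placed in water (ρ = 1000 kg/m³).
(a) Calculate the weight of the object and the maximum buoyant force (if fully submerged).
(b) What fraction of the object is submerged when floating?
(a) W=rho_obj*g*V=774*9.81*0.099=751.7 N; F_B(max)=rho*g*V=1000*9.81*0.099=971.2 N
(b) Floating fraction=rho_obj/rho=774/1000=0.774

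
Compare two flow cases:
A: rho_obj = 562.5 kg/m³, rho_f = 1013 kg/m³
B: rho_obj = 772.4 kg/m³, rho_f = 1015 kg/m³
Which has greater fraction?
fraction(A) = 0.5553, fraction(B) = 0.761. Answer: B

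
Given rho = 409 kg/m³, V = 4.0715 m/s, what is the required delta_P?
Formula: V = \sqrt{\frac{2 \Delta P}{\rho}}
Substituting knowns: 4.0715 = √(2·(delta_P·1000)/409)
Solving for delta_P: delta_P = 4.0715²·409/2/1000 = 3.39 kPa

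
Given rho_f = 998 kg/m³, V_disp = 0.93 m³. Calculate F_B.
Formula: F_B = \rho_f g V_{disp}
F_B = 998·9.81·0.93 = 9105 N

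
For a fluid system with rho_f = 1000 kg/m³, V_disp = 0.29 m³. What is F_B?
Formula: F_B = \rho_f g V_{disp}
F_B = 1000·9.81·0.29 = 2845 N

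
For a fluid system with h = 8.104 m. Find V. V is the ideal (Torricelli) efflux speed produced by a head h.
Formula: V = \sqrt{2 g h}
V = √(2·9.81·8.104) = 12.61 m/s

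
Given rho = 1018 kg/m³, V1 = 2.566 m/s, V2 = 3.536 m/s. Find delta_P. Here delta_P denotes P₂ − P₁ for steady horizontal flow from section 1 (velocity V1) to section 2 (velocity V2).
Formula: \Delta P = \frac{1}{2} \rho (V_1^2 - V_2^2)
delta_P = 0.5·1018·(2.566² − 3.536²)/1000 = -3.013 kPa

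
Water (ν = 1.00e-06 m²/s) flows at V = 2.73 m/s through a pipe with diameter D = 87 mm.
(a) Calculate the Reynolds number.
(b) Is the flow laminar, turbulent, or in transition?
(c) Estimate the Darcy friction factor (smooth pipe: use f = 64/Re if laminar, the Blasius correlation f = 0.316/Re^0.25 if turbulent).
(a) Re = V·D/ν = 2.73·0.087/1.00e-06 = 237510
(b) Flow regime: turbulent (Re > 4000)
(c) Friction factor: f = 0.316/Re^0.25 = 0.316/237510^0.25 = 0.01431 (Blasius is strictly valid for Re ≲ 1e5; used here as the smooth-pipe estimate the problem specifies)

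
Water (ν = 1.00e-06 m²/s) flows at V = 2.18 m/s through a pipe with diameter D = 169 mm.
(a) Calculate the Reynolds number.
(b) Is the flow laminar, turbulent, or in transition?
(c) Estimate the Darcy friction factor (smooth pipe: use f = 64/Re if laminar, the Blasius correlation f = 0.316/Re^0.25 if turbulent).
(a) Re = V·D/ν = 2.18·0.169/1.00e-06 = 368420
(b) Flow regime: turbulent (Re > 4000)
(c) Friction factor: f = 0.316/Re^0.25 = 0.316/368420^0.25 = 0.01283 (Blasius is strictly valid for Re ≲ 1e5; used here as the smooth-pipe estimate the problem specifies)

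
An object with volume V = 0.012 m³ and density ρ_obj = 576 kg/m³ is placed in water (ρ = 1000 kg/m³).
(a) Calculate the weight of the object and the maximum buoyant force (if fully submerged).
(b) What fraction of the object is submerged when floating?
(a) W=rho_obj*g*V=576*9.81*0.012=67.8 N; F_B(max)=rho*g*V=1000*9.81*0.012=117.7 N
(b) Floating fraction=rho_obj/rho=576/1000=0.576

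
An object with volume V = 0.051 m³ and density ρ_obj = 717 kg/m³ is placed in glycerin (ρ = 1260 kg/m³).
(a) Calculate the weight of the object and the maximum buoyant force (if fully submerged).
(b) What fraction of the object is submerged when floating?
(a) W=rho_obj*g*V=717*9.81*0.051=358.7 N; F_B(max)=rho*g*V=1260*9.81*0.051=630.4 N
(b) Floating fraction=rho_obj/rho=717/1260=0.569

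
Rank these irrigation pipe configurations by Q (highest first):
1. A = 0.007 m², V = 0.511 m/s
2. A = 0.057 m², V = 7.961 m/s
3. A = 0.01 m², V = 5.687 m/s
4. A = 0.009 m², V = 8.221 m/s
Case 1: Q = 3.577 L/s
Case 2: Q = 453.8 L/s
Case 3: Q = 56.87 L/s
Case 4: Q = 73.99 L/s
Ranking (highest first): 2, 4, 3, 1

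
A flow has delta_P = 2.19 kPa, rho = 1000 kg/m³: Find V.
Formula: V = \sqrt{\frac{2 \Delta P}{\rho}}
V = √(2·(2.19·1000)/1000) = 2.093 m/s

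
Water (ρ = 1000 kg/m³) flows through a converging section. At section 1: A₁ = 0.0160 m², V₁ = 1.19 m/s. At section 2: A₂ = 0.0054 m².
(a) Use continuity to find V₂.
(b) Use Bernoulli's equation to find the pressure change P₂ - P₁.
(a) Continuity: A₁V₁=A₂V₂ -> V₂=A₁V₁/A₂=0.0160*1.19/0.0054=3.53 m/s
(b) Bernoulli: P₂-P₁=0.5*rho*(V₁^2-V₂^2)/1000=0.5*1000*(1.19^2-3.53^2)/1000=-5.522 kPa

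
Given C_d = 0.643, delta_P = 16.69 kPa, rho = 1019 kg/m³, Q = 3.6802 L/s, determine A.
Formula: Q = C_d A \sqrt{\frac{2 \Delta P}{\rho}}
Substituting knowns: 3.6802 = 0.643·A·√(2·(16.69·1000)/1019)·1000
Solving for A: A = (3.6802/1000)/(0.643·√(2·(16.69·1000)/1019)) = 0.001 m²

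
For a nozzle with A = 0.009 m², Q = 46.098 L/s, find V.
Formula: Q = A V
Substituting knowns: 46.098 = 0.009·V·1000
Solving for V: V = (46.098/1000)/0.009 = 5.122 m/s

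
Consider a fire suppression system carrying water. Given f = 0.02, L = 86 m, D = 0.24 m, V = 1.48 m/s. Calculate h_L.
Formula: h_L = f \frac{L}{D} \frac{V^2}{2g}
h_L = 0.02·(86/0.24)·1.48²/(2·9.81) = 0.8001 m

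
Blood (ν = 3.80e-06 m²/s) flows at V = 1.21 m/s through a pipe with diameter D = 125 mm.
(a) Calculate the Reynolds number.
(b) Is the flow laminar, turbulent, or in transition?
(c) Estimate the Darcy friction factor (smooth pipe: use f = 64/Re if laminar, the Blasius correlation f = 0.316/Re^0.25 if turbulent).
(a) Re = V·D/ν = 1.21·0.125/3.80e-06 = 39803
(b) Flow regime: turbulent (Re > 4000)
(c) Friction factor: f = 0.316/Re^0.25 = 0.316/39803^0.25 = 0.02237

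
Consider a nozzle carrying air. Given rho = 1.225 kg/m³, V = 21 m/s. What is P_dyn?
Formula: P_{dyn} = \frac{1}{2} \rho V^2
P_dyn = 0.5·1.225·21²/1000 = 0.2701 kPa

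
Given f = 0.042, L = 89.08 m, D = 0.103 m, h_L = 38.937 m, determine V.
Formula: h_L = f \frac{L}{D} \frac{V^2}{2g}
Substituting knowns: 38.937 = 0.042·(89.08/0.103)·V²/(2·9.81)
Solving for V: V = √(38.937·2·9.81/(0.042·(89.08/0.103))) = 4.586 m/s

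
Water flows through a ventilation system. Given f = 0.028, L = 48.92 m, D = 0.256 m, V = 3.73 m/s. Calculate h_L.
Formula: h_L = f \frac{L}{D} \frac{V^2}{2g}
h_L = 0.028·(48.92/0.256)·3.73²/(2·9.81) = 3.794 m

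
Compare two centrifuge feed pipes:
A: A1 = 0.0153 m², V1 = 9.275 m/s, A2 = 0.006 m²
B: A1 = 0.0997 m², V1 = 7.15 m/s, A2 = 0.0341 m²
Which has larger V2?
V2(A) = 23.65 m/s, V2(B) = 20.9 m/s. Answer: A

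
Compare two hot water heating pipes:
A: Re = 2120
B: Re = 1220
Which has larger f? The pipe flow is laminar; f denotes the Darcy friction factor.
f(A) = 0.03019, f(B) = 0.05246. Answer: B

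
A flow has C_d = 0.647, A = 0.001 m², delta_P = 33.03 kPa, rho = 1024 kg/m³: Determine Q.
Formula: Q = C_d A \sqrt{\frac{2 \Delta P}{\rho}}
Q = 0.647·0.001·√(2·(33.03·1000)/1024)·1000 = 5.197 L/s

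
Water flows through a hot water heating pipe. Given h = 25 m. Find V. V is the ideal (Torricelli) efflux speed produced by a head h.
Formula: V = \sqrt{2 g h}
V = √(2·9.81·25) = 22.15 m/s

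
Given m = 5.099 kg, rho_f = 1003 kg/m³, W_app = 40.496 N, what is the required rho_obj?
Formula: W_{app} = mg\left(1 - \frac{\rho_f}{\rho_{obj}}\right)
Substituting knowns: 40.496 = 5.099·9.81·(1 − 1003/rho_obj)
Solving for rho_obj: rho_obj = 1003/(1 − 40.496/(5.099·9.81)) = 5267 kg/m³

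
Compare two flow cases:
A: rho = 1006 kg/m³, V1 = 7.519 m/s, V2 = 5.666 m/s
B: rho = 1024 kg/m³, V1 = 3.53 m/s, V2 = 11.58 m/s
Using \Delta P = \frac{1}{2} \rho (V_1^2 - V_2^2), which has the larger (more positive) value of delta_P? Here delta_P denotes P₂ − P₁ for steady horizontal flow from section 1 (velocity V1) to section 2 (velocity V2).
delta_P(A) = 12.29 kPa, delta_P(B) = -62.28 kPa. Answer: A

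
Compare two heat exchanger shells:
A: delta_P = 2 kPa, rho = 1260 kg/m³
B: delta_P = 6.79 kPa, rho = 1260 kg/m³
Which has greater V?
V(A) = 1.782 m/s, V(B) = 3.283 m/s. Answer: B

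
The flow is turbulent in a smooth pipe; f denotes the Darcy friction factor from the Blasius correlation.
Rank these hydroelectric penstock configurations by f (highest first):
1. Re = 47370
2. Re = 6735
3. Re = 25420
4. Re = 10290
Case 1: f = 0.02142
Case 2: f = 0.03488
Case 3: f = 0.02503
Case 4: f = 0.03137
Ranking (highest first): 2, 4, 3, 1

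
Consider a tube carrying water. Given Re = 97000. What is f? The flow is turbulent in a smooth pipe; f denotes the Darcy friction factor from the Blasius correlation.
Formula: f = \frac{0.316}{Re^{0.25}}
f = 0.316/97000^0.25 = 0.01791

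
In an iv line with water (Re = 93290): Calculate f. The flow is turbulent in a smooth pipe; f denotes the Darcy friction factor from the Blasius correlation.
Formula: f = \frac{0.316}{Re^{0.25}}
f = 0.316/93290^0.25 = 0.01808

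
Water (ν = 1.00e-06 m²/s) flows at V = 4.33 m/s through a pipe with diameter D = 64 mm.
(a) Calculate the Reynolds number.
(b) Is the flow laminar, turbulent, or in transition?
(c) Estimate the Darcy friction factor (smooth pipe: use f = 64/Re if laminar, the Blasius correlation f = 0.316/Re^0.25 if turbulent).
(a) Re = V·D/ν = 4.33·0.064/1.00e-06 = 277120
(b) Flow regime: turbulent (Re > 4000)
(c) Friction factor: f = 0.316/Re^0.25 = 0.316/277120^0.25 = 0.01377 (Blasius is strictly valid for Re ≲ 1e5; used here as the smooth-pipe estimate the problem specifies)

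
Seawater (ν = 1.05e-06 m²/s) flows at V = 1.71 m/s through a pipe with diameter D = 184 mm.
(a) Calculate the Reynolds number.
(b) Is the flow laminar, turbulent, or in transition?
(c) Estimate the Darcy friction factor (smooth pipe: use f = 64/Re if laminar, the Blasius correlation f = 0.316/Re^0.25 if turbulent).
(a) Re = V·D/ν = 1.71·0.184/1.05e-06 = 299660
(b) Flow regime: turbulent (Re > 4000)
(c) Friction factor: f = 0.316/Re^0.25 = 0.316/299660^0.25 = 0.01351 (Blasius is strictly valid for Re ≲ 1e5; used here as the smooth-pipe estimate the problem specifies)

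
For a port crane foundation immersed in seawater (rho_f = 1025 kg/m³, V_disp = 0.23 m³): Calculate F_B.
Formula: F_B = \rho_f g V_{disp}
F_B = 1025·9.81·0.23 = 2313 N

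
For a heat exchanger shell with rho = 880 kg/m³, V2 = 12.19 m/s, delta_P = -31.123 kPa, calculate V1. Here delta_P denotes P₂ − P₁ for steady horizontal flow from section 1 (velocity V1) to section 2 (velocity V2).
Formula: \Delta P = \frac{1}{2} \rho (V_1^2 - V_2^2)
Substituting knowns: -31.123 = 0.5·880·(V1² − 12.19²)/1000
Solving for V1: V1 = √(12.19² + 2·(-31.123·1000)/880) = 8.824 m/s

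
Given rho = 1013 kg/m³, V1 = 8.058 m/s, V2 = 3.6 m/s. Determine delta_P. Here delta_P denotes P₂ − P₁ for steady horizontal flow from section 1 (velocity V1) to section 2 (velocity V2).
Formula: \Delta P = \frac{1}{2} \rho (V_1^2 - V_2^2)
delta_P = 0.5·1013·(8.058² − 3.6²)/1000 = 26.32 kPa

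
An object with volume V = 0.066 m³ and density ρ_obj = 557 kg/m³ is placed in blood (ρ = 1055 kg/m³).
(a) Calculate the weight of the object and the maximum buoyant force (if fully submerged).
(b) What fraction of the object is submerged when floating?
(a) W=rho_obj*g*V=557*9.81*0.066=360.6 N; F_B(max)=rho*g*V=1055*9.81*0.066=683.1 N
(b) Floating fraction=rho_obj/rho=557/1055=0.528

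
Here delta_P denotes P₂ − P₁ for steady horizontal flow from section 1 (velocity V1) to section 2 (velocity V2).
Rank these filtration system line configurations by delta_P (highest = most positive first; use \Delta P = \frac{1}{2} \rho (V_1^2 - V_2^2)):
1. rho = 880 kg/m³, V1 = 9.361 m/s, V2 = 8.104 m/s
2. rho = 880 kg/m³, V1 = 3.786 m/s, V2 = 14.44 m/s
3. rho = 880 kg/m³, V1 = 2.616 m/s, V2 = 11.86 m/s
Case 1: delta_P = 9.66 kPa
Case 2: delta_P = -85.44 kPa
Case 3: delta_P = -58.88 kPa
Ranking (highest first): 1, 3, 2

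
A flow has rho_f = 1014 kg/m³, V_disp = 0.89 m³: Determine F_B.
Formula: F_B = \rho_f g V_{disp}
F_B = 1014·9.81·0.89 = 8853 N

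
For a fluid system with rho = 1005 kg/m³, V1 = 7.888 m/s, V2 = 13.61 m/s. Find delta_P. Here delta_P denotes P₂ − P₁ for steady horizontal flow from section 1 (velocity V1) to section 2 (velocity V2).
Formula: \Delta P = \frac{1}{2} \rho (V_1^2 - V_2^2)
delta_P = 0.5·1005·(7.888² − 13.61²)/1000 = -61.81 kPa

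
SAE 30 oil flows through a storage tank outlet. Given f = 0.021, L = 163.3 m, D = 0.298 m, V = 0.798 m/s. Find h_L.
Formula: h_L = f \frac{L}{D} \frac{V^2}{2g}
h_L = 0.021·(163.3/0.298)·0.798²/(2·9.81) = 0.3735 m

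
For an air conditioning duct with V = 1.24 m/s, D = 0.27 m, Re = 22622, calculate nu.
Formula: Re = \frac{V D}{\nu}
Substituting knowns: 22622 = 1.24·0.27/nu
Solving for nu: nu = 1.24·0.27/22622 = 1.480e-05 m²/s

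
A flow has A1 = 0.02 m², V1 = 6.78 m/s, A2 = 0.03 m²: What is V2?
Formula: V_2 = \frac{A_1 V_1}{A_2}
V2 = 0.02·6.78/0.03 = 4.52 m/s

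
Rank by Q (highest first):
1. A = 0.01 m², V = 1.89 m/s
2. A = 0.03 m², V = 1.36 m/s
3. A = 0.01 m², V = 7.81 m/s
Case 1: Q = 18.9 L/s
Case 2: Q = 40.8 L/s
Case 3: Q = 78.1 L/s
Ranking (highest first): 3, 2, 1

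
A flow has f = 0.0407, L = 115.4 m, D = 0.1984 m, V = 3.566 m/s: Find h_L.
Formula: h_L = f \frac{L}{D} \frac{V^2}{2g}
h_L = 0.0407·(115.4/0.1984)·3.566²/(2·9.81) = 15.34 m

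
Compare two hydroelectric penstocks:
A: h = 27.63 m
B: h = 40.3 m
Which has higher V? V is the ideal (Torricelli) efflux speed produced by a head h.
V(A) = 23.28 m/s, V(B) = 28.12 m/s. Answer: B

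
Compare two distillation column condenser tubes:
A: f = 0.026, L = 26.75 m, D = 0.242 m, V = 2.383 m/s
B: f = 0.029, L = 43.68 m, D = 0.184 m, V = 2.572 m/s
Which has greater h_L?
h_L(A) = 0.8318 m, h_L(B) = 2.321 m. Answer: B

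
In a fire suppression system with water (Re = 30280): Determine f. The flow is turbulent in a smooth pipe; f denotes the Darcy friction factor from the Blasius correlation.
Formula: f = \frac{0.316}{Re^{0.25}}
f = 0.316/30280^0.25 = 0.02396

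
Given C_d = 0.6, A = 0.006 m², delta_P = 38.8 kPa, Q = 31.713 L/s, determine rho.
Formula: Q = C_d A \sqrt{\frac{2 \Delta P}{\rho}}
Substituting knowns: 31.713 = 0.6·0.006·√(2·(38.8·1000)/rho)·1000
Solving for rho: rho = 2·(38.8·1000)/((31.713/1000)/(0.6·0.006))² = 1000 kg/m³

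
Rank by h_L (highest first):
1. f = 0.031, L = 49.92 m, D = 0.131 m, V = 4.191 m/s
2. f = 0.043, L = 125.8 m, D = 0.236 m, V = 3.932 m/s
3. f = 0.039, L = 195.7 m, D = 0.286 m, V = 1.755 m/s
Case 1: h_L = 10.58 m
Case 2: h_L = 18.06 m
Case 3: h_L = 4.189 m
Ranking (highest first): 2, 1, 3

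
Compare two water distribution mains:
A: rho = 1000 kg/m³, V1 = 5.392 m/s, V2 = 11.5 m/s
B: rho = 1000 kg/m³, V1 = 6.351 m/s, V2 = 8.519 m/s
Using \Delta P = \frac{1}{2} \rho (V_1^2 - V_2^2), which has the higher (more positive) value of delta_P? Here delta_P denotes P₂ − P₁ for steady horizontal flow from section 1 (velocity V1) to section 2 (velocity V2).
delta_P(A) = -51.59 kPa, delta_P(B) = -16.12 kPa. Answer: B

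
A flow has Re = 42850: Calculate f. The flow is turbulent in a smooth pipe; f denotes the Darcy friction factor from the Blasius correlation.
Formula: f = \frac{0.316}{Re^{0.25}}
f = 0.316/42850^0.25 = 0.02196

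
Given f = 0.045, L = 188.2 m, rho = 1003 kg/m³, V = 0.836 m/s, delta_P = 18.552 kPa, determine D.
Formula: \Delta P = f \frac{L}{D} \frac{\rho V^2}{2}
Substituting knowns: 18.552 = 0.045·(188.2/D)·0.5·1003·0.836²/1000
Solving for D: D = 0.045·188.2·0.5·1003·0.836²/(18.552·1000) = 0.16 m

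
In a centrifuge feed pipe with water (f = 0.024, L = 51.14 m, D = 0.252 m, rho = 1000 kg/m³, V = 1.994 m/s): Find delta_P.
Formula: \Delta P = f \frac{L}{D} \frac{\rho V^2}{2}
delta_P = 0.024·(51.14/0.252)·0.5·1000·1.994²/1000 = 9.683 kPa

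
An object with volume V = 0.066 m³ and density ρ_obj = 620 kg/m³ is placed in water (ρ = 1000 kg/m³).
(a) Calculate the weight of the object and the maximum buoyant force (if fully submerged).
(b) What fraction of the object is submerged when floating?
(a) W=rho_obj*g*V=620*9.81*0.066=401.4 N; F_B(max)=rho*g*V=1000*9.81*0.066=647.5 N
(b) Floating fraction=rho_obj/rho=620/1000=0.620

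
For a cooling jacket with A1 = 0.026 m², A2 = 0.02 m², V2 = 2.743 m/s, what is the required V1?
Formula: V_2 = \frac{A_1 V_1}{A_2}
Substituting knowns: 2.743 = 0.026·V1/0.02
Solving for V1: V1 = 2.743·0.02/0.026 = 2.11 m/s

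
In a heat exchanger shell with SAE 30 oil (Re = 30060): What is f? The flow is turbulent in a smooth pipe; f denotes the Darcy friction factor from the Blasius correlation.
Formula: f = \frac{0.316}{Re^{0.25}}
f = 0.316/30060^0.25 = 0.024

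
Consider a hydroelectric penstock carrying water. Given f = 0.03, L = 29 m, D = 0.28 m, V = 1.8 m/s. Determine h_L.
Formula: h_L = f \frac{L}{D} \frac{V^2}{2g}
h_L = 0.03·(29/0.28)·1.8²/(2·9.81) = 0.5131 m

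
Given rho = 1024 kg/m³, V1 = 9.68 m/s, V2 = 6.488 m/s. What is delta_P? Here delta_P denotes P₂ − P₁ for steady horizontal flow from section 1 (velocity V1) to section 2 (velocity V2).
Formula: \Delta P = \frac{1}{2} \rho (V_1^2 - V_2^2)
delta_P = 0.5·1024·(9.68² − 6.488²)/1000 = 26.42 kPa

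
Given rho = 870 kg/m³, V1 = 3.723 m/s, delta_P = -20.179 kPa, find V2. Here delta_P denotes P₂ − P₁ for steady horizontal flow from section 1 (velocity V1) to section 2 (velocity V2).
Formula: \Delta P = \frac{1}{2} \rho (V_1^2 - V_2^2)
Substituting knowns: -20.179 = 0.5·870·(3.723² − V2²)/1000
Solving for V2: V2 = √(3.723² − 2·(-20.179·1000)/870) = 7.762 m/s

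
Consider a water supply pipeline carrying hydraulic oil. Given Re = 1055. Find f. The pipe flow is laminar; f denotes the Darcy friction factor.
Formula: f = \frac{64}{Re}
f = 64/1055 = 0.06066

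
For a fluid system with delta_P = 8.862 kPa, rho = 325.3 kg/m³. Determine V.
Formula: V = \sqrt{\frac{2 \Delta P}{\rho}}
V = √(2·(8.862·1000)/325.3) = 7.381 m/s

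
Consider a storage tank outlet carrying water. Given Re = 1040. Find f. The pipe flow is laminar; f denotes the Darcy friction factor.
Formula: f = \frac{64}{Re}
f = 64/1040 = 0.06154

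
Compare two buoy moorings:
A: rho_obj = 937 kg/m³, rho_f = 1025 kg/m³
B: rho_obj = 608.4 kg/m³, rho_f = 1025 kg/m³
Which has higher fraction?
fraction(A) = 0.9141, fraction(B) = 0.5936. Answer: A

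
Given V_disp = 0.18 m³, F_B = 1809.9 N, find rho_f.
Formula: F_B = \rho_f g V_{disp}
Substituting knowns: 1809.9 = rho_f·9.81·0.18
Solving for rho_f: rho_f = 1809.9/(9.81·0.18) = 1025 kg/m³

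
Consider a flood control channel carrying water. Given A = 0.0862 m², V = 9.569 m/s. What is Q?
Formula: Q = A V
Q = 0.0862·9.569·1000 = 824.8 L/s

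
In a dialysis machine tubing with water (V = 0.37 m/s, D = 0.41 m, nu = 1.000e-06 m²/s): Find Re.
Formula: Re = \frac{V D}{\nu}
Re = 0.37·0.41/1.000e-06 = 151700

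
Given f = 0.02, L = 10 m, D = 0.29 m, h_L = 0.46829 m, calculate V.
Formula: h_L = f \frac{L}{D} \frac{V^2}{2g}
Substituting knowns: 0.46829 = 0.02·(10/0.29)·V²/(2·9.81)
Solving for V: V = √(0.46829·2·9.81/(0.02·(10/0.29))) = 3.65 m/s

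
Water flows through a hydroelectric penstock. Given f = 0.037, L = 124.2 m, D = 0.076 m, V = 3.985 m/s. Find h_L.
Formula: h_L = f \frac{L}{D} \frac{V^2}{2g}
h_L = 0.037·(124.2/0.076)·3.985²/(2·9.81) = 48.94 m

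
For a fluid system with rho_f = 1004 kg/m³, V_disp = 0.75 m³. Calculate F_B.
Formula: F_B = \rho_f g V_{disp}
F_B = 1004·9.81·0.75 = 7387 N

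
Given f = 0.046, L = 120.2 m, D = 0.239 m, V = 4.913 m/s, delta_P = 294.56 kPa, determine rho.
Formula: \Delta P = f \frac{L}{D} \frac{\rho V^2}{2}
Substituting knowns: 294.56 = 0.046·(120.2/0.239)·0.5·rho·4.913²/1000
Solving for rho: rho = (294.56·1000)/(0.046·(120.2/0.239)·0.5·4.913²) = 1055 kg/m³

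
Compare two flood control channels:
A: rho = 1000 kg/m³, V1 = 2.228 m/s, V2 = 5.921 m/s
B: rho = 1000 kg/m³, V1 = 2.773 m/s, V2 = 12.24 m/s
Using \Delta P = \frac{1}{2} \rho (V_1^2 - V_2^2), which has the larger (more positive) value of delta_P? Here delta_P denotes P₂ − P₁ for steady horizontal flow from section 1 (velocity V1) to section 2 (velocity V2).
delta_P(A) = -15.05 kPa, delta_P(B) = -71.06 kPa. Answer: A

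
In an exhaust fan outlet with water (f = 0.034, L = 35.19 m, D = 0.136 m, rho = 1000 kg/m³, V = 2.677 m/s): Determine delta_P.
Formula: \Delta P = f \frac{L}{D} \frac{\rho V^2}{2}
delta_P = 0.034·(35.19/0.136)·0.5·1000·2.677²/1000 = 31.52 kPa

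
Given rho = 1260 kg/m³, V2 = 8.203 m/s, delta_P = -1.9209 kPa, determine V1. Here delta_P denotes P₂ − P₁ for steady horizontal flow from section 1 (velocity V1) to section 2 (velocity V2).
Formula: \Delta P = \frac{1}{2} \rho (V_1^2 - V_2^2)
Substituting knowns: -1.9209 = 0.5·1260·(V1² − 8.203²)/1000
Solving for V1: V1 = √(8.203² + 2·(-1.9209·1000)/1260) = 8.015 m/s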